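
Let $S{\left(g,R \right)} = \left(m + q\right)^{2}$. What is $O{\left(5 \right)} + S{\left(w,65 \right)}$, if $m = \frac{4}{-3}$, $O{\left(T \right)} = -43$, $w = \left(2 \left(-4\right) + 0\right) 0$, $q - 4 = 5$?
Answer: $\frac{142}{9} \approx 15.778$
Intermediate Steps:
$q = 9$ ($q = 4 + 5 = 9$)
$w = 0$ ($w = \left(-8 + 0\right) 0 = \left(-8\right) 0 = 0$)
$m = - \frac{4}{3}$ ($m = 4 \left(- \frac{1}{3}\right) = - \frac{4}{3} \approx -1.3333$)
$S{\left(g,R \right)} = \frac{529}{9}$ ($S{\left(g,R \right)} = \left(- \frac{4}{3} + 9\right)^{2} = \left(\frac{23}{3}\right)^{2} = \frac{529}{9}$)
$O{\left(5 \right)} + S{\left(w,65 \right)} = -43 + \frac{529}{9} = \frac{142}{9}$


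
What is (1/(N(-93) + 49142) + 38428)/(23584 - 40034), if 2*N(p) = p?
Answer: -75465675/32304839 ≈ -2.3360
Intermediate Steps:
N(p) = p/2
(1/(N(-93) + 49142) + 38428)/(23584 - 40034) = (1/((½)*(-93) + 49142) + 38428)/(23584 - 40034) = (1/(-93/2 + 49142) + 38428)/(-16450) = (1/(98191/2) + 38428)*(-1/16450) = (2/98191 + 38428)*(-1/16450) = (3773283750/98191)*(-1/16450) = -75465675/32304839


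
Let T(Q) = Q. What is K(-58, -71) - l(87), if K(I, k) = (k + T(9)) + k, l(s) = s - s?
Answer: -133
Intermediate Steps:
l(s) = 0
K(I, k) = 9 + 2*k (K(I, k) = (k + 9) + k = (9 + k) + k = 9 + 2*k)
K(-58, -71) - l(87) = (9 + 2*(-71)) - 1*0 = (9 - 142) + 0 = -133 + 0 = -133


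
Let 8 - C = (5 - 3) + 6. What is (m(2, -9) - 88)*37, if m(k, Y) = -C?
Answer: -3256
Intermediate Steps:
C = 0 (C = 8 - ((5 - 3) + 6) = 8 - (2 + 6) = 8 - 1*8 = 8 - 8 = 0)
m(k, Y) = 0 (m(k, Y) = -1*0 = 0)
(m(2, -9) - 88)*37 = (0 - 88)*37 = -88*37 = -3256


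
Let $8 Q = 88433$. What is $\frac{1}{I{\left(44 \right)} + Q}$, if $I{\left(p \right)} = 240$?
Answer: $\frac{8}{90353} \approx 8.8542 \cdot 10^{-5}$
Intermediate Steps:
$Q = \frac{88433}{8}$ ($Q = \frac{1}{8} \cdot 88433 = \frac{88433}{8} \approx 11054.0$)
$\frac{1}{I{\left(44 \right)} + Q} = \frac{1}{240 + \frac{88433}{8}} = \frac{1}{\frac{90353}{8}} = \frac{8}{90353}$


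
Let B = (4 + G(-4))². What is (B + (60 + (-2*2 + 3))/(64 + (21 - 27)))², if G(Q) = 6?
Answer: 34327881/3364 ≈ 10204.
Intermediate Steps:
B = 100 (B = (4 + 6)² = 10² = 100)
(B + (60 + (-2*2 + 3))/(64 + (21 - 27)))² = (100 + (60 + (-2*2 + 3))/(64 + (21 - 27)))² = (100 + (60 + (-4 + 3))/(64 - 6))² = (100 + (60 - 1)/58)² = (100 + 59*(1/58))² = (100 + 59/58)² = (5859/58)² = 34327881/3364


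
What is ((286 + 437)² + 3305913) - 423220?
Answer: 3405422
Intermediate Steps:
((286 + 437)² + 3305913) - 423220 = (723² + 3305913) - 423220 = (522729 + 3305913) - 423220 = 3828642 - 423220 = 3405422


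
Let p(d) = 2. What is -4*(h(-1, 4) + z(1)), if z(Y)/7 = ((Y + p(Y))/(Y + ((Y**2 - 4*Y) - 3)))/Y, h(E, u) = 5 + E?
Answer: 4/5 ≈ 0.80000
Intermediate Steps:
z(Y) = 7*(2 + Y)/(Y*(-3 + Y**2 - 3*Y)) (z(Y) = 7*(((Y + 2)/(Y + ((Y**2 - 4*Y) - 3)))/Y) = 7*(((2 + Y)/(Y + (-3 + Y**2 - 4*Y)))/Y) = 7*(((2 + Y)/(-3 + Y**2 - 3*Y))/Y) = 7*((2 + Y)/(Y*(-3 + Y**2 - 3*Y))) = 7*(2 + Y)/(Y*(-3 + Y**2 - 3*Y)))
-4*(h(-1, 4) + z(1)) = -4*((5 - 1) + 7*(2 + 1)/(1*(-3 + 1**2 - 3*1))) = -4*(4 + 7*1*3/(-3 + 1 - 3)) = -4*(4 + 7*1*3/(-5)) = -4*(4 + 7*1*(-1/5)*3) = -4*(4 - 21/5) = -4*(-1/5) = 4/5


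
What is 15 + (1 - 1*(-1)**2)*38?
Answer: 15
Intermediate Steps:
15 + (1 - 1*(-1)**2)*38 = 15 + (1 - 1*1)*38 = 15 + (1 - 1)*38 = 15 + 0*38 = 15 + 0 = 15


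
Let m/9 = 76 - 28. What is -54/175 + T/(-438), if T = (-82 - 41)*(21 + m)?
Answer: 3242391/25550 ≈ 126.90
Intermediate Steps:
m = 432 (m = 9*(76 - 28) = 9*48 = 432)
T = -55719 (T = (-82 - 41)*(21 + 432) = -123*453 = -55719)
-54/175 + T/(-438) = -54/175 - 55719/(-438) = -54*1/175 - 55719*(-1/438) = -54/175 + 18573/146 = 3242391/25550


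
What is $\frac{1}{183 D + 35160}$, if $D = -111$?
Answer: $\frac{1}{14847} \approx 6.7354 \cdot 10^{-5}$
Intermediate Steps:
$\frac{1}{183 D + 35160} = \frac{1}{183 \left(-111\right) + 35160} = \frac{1}{-20313 + 35160} = \frac{1}{14847}$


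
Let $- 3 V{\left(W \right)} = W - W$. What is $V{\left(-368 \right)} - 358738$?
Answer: $-358738$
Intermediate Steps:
$V{\left(W \right)} = 0$ ($V{\left(W \right)} = - \frac{W - W}{3} = \left(- \frac{1}{3}\right) 0 = 0$)
$V{\left(-368 \right)} - 358738 = 0 - 358738 = -358738$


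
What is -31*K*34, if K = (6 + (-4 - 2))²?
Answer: 0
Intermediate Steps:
K = 0 (K = (6 - 6)² = 0² = 0)
-31*K*34 = -31*0*34 = 0*34 = 0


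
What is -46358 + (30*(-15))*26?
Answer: -58058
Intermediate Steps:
-46358 + (30*(-15))*26 = -46358 - 450*26 = -46358 - 11700 = -58058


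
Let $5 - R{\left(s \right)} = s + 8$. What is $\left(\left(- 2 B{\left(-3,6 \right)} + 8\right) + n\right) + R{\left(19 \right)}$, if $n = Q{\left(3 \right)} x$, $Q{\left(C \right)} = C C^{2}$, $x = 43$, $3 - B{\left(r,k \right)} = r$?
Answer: $1135$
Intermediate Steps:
$B{\left(r,k \right)} = 3 - r$
$R{\left(s \right)} = -3 - s$ ($R{\left(s \right)} = 5 - \left(s + 8\right) = 5 - \left(8 + s\right) = -3 - s$)
$Q{\left(C \right)} = C^{3}$
$n = 1161$ ($n = 3^{3} \cdot 43 = 27 \cdot 43 = 1161$)
$\left(\left(- 2 B{\left(-3,6 \right)} + 8\right) + n\right) + R{\left(19 \right)} = \left(\left(- 2 \left(3 - -3\right) + 8\right) + 1161\right) - 22 = \left(\left(- 2 \left(3 + 3\right) + 8\right) + 1161\right) - 22 = \left(\left(\left(-2\right) 6 + 8\right) + 1161\right) - 22 = \left(\left(-12 + 8\right) + 1161\right) - 22 = \left(-4 + 1161\right) - 22 = 1157 - 22 = 1135$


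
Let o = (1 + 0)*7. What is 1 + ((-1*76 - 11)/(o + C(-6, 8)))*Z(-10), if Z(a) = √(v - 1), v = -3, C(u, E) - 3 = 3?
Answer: 1 - 174*I/13 ≈ 1.0 - 13.385*I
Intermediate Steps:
C(u, E) = 6 (C(u, E) = 3 + 3 = 6)
o = 7 (o = 1*7 = 7)
Z(a) = 2*I (Z(a) = √(-3 - 1) = √(-4) = 2*I)
1 + ((-1*76 - 11)/(o + C(-6, 8)))*Z(-10) = 1 + ((-1*76 - 11)/(7 + 6))*(2*I) = 1 + ((-76 - 11)/13)*(2*I) = 1 + (-87*1/13)*(2*I) = 1 - 174*I/13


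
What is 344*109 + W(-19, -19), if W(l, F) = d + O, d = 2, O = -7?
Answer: 37491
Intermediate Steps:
W(l, F) = -5 (W(l, F) = 2 - 7 = -5)
344*109 + W(-19, -19) = 344*109 - 5 = 37496 - 5 = 37491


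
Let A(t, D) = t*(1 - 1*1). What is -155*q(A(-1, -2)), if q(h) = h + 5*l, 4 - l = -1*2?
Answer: -4650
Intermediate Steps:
l = 6 (l = 4 - (-1)*2 = 4 - 1*(-2) = 4 + 2 = 6)
A(t, D) = 0 (A(t, D) = t*(1 - 1) = t*0 = 0)
q(h) = 30 + h (q(h) = h + 5*6 = h + 30 = 30 + h)
-155*q(A(-1, -2)) = -155*(30 + 0) = -155*30 = -4650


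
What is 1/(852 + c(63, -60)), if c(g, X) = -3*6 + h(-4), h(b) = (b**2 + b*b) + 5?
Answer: 1/871 ≈ 0.0011481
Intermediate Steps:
h(b) = 5 + 2*b**2 (h(b) = (b**2 + b**2) + 5 = 2*b**2 + 5 = 5 + 2*b**2)
c(g, X) = 19 (c(g, X) = -3*6 + (5 + 2*(-4)**2) = -18 + (5 + 2*16) = -18 + (5 + 32) = -18 + 37 = 19)
1/(852 + c(63, -60)) = 1/(852 + 19) = 1/871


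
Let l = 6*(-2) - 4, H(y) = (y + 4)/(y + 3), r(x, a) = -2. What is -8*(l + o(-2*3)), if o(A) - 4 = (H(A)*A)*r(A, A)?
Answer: 32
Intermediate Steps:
H(y) = (4 + y)/(3 + y)
l = -16 (l = -12 - 4 = -16)
o(A) = 4 - 2*A*(4 + A)/(3 + A) (o(A) = 4 + (((4 + A)/(3 + A))*A)*(-2) = 4 + (A*(4 + A)/(3 + A))*(-2) = 4 - 2*A*(4 + A)/(3 + A))
-8*(l + o(-2*3)) = -8*(-16 + 2*(6 - (-2*3)**2 - (-4)*3)/(3 - 2*3)) = -8*(-16 + 2*(6 - 1*(-6)**2 - 2*(-6))/(3 - 6)) = -8*(-16 + 2*(6 - 1*36 + 12)/(-3)) = -8*(-16 + 2*(-1/3)*(6 - 36 + 12)) = -8*(-16 + 2*(-1/3)*(-18)) = -8*(-16 + 12) = -8*(-4) = 32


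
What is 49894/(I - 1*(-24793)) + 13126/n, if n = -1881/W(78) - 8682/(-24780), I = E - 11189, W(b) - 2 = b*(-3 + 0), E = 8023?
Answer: 136201491363758/87635134359 ≈ 1554.2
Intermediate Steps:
W(b) = 2 - 3*b (W(b) = 2 + b*(-3 + 0) = 2 + b*(-3) = 2 - 3*b)
I = -3166 (I = 8023 - 11189 = -3166)
n = 4052117/479080 (n = -1881/(2 - 3*78) - 8682/(-24780) = -1881/(2 - 234) - 8682*(-1/24780) = -1881/(-232) + 1447/4130 = -1881*(-1/232) + 1447/4130 = 1881/232 + 1447/4130 = 4052117/479080 ≈ 8.4581)
49894/(I - 1*(-24793)) + 13126/n = 49894/(-3166 - 1*(-24793)) + 13126/(4052117/479080) = 49894/(-3166 + 24793) + 13126*(479080/4052117) = 49894/21627 + 6288404080/4052117 = 136201491363758/87635134359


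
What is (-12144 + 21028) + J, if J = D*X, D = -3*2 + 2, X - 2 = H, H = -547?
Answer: 11064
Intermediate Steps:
X = -545 (X = 2 - 547 = -545)
D = -4 (D = -6 + 2 = -4)
J = 2180 (J = -4*(-545) = 2180)
(-12144 + 21028) + J = (-12144 + 21028) + 2180 = 8884 + 2180 = 11064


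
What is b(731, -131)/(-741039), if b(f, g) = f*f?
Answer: -534361/741039 ≈ -0.72110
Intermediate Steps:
b(f, g) = f**2
b(731, -131)/(-741039) = 731**2/(-741039) = 534361*(-1/741039) = -534361/741039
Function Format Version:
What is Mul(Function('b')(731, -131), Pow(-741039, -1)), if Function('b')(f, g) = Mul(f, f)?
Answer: Rational(-534361, 741039) ≈ -0.72110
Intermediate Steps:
Function('b')(f, g) = Pow(f, 2)
Mul(Function('b')(731, -131), Pow(-741039, -1)) = Mul(Pow(731, 2), Pow(-741039, -1)) = Mul(534361, Rational(-1, 741039)) = Rational(-534361, 741039)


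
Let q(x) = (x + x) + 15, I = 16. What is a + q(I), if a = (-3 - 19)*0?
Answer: 47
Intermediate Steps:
q(x) = 15 + 2*x (q(x) = 2*x + 15 = 15 + 2*x)
a = 0 (a = -22*0 = 0)
a + q(I) = 0 + (15 + 2*16) = 0 + (15 + 32) = 0 + 47 = 47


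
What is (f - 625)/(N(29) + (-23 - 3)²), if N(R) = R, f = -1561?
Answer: -2186/705 ≈ -3.1007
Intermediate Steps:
(f - 625)/(N(29) + (-23 - 3)²) = (-1561 - 625)/(29 + (-23 - 3)²) = -2186/(29 + (-26)²) = -2186/(29 + 676) = -2186/705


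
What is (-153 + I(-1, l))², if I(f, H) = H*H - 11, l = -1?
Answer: 26569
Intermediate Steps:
I(f, H) = -11 + H² (I(f, H) = H² - 11 = -11 + H²)
(-153 + I(-1, l))² = (-153 + (-11 + (-1)²))² = (-153 + (-11 + 1))² = (-153 - 10)² = (-163)² = 26569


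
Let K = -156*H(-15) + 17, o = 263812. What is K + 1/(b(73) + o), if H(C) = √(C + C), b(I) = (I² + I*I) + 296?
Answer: 4671023/274766 - 156*I*√30 ≈ 17.0 - 854.45*I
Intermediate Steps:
b(I) = 296 + 2*I² (b(I) = (I² + I²) + 296 = 2*I² + 296 = 296 + 2*I²)
H(C) = √2*√C (H(C) = √(2*C) = √2*√C)
K = 17 - 156*I*√30 (K = -156*√2*√(-15) + 17 = -156*√2*I*√15 + 17 = -156*I*√30 + 17 = 17 - 156*I*√30 ≈ 17.0 - 854.45*I)
K + 1/(b(73) + o) = (17 - 156*I*√30) + 1/((296 + 2*73²) + 263812) = (17 - 156*I*√30) + 1/((296 + 2*5329) + 263812) = (17 - 156*I*√30) + 1/((296 + 10658) + 263812) = (17 - 156*I*√30) + 1/(10954 + 263812) = (17 - 156*I*√30) + 1/274766 = 4671023/274766 - 156*I*√30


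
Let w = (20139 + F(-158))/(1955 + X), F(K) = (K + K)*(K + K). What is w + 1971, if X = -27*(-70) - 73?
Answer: 7554607/3772 ≈ 2002.8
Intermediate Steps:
X = 1817 (X = 1890 - 73 = 1817)
F(K) = 4*K² (F(K) = (2*K)*(2*K) = 4*K²)
w = 119995/3772 (w = (20139 + 4*(-158)²)/(1955 + 1817) = (20139 + 4*24964)/3772 = (20139 + 99856)*(1/3772) = 119995*(1/3772) = 119995/3772 ≈ 31.812)
w + 1971 = 119995/3772 + 1971 = 7554607/3772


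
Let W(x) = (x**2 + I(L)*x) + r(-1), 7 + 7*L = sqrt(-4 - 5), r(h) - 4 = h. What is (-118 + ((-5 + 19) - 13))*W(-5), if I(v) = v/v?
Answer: -2691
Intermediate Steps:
r(h) = 4 + h
L = -1 + 3*I/7 (L = -1 + sqrt(-4 - 5)/7 = -1 + sqrt(-9)/7 = -1 + (3*I)/7 = -1 + 3*I/7 ≈ -1.0 + 0.42857*I)
I(v) = 1
W(x) = 3 + x + x**2 (W(x) = (x**2 + 1*x) + (4 - 1) = (x**2 + x) + 3 = (x + x**2) + 3 = 3 + x + x**2)
(-118 + ((-5 + 19) - 13))*W(-5) = (-118 + ((-5 + 19) - 13))*(3 - 5 + (-5)**2) = (-118 + (14 - 13))*(3 - 5 + 25) = (-118 + 1)*23 = -117*23 = -2691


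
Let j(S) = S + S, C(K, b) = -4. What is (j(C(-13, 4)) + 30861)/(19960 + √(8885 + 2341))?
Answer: 307912940/199195187 - 30853*√11226/398390374 ≈ 1.5376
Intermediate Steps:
j(S) = 2*S
(j(C(-13, 4)) + 30861)/(19960 + √(8885 + 2341)) = (2*(-4) + 30861)/(19960 + √(8885 + 2341)) = (-8 + 30861)/(19960 + √11226) = 30853/(19960 + √11226)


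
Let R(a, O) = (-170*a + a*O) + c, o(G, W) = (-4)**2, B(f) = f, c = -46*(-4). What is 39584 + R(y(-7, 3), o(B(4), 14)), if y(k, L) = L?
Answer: 39306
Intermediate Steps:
c = 184
o(G, W) = 16
R(a, O) = 184 - 170*a + O*a (R(a, O) = (-170*a + a*O) + 184 = (-170*a + O*a) + 184 = 184 - 170*a + O*a)
39584 + R(y(-7, 3), o(B(4), 14)) = 39584 + (184 - 170*3 + 16*3) = 39584 + (184 - 510 + 48) = 39584 - 278 = 39306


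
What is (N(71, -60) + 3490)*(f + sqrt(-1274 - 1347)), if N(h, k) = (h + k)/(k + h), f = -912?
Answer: -3183792 + 3491*I*sqrt(2621) ≈ -3.1838e+6 + 1.7872e+5*I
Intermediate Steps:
N(h, k) = 1 (N(h, k) = (h + k)/(h + k) = 1)
(N(71, -60) + 3490)*(f + sqrt(-1274 - 1347)) = (1 + 3490)*(-912 + sqrt(-1274 - 1347)) = 3491*(-912 + sqrt(-2621)) = 3491*(-912 + I*sqrt(2621)) = -3183792 + 3491*I*sqrt(2621)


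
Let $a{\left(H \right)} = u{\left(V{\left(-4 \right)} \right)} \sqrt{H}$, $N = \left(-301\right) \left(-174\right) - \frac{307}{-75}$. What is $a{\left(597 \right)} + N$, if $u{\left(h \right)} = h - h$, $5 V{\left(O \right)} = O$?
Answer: $\frac{3928357}{75} \approx 52378.0$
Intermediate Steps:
$V{\left(O \right)} = \frac{O}{5}$
$N = \frac{3928357}{75}$ ($N = 52374 - - \frac{307}{75} = 52374 + \frac{307}{75} = \frac{3928357}{75} \approx 52378.0$)
$u{\left(h \right)} = 0$
$a{\left(H \right)} = 0$ ($a{\left(H \right)} = 0 \sqrt{H} = 0$)
$a{\left(597 \right)} + N = 0 + \frac{3928357}{75} = \frac{3928357}{75}$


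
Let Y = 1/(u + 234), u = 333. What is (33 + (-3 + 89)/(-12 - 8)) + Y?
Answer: 162739/5670 ≈ 28.702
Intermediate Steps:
Y = 1/567 (Y = 1/(333 + 234) = 1/567 ≈ 0.0017637)
(33 + (-3 + 89)/(-12 - 8)) + Y = (33 + (-3 + 89)/(-12 - 8)) + 1/567 = (33 + 86/(-20)) + 1/567 = (33 + 86*(-1/20)) + 1/567 = (33 - 43/10) + 1/567 = 287/10 + 1/567 = 162739/5670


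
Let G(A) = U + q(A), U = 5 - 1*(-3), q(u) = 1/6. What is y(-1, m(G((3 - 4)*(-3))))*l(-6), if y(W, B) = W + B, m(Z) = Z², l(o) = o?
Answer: -2365/6 ≈ -394.17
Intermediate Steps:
q(u) = ⅙
U = 8 (U = 5 + 3 = 8)
G(A) = 49/6 (G(A) = 8 + ⅙ = 49/6)
y(W, B) = B + W
y(-1, m(G((3 - 4)*(-3))))*l(-6) = ((49/6)² - 1)*(-6) = (2401/36 - 1)*(-6) = (2365/36)*(-6) = -2365/6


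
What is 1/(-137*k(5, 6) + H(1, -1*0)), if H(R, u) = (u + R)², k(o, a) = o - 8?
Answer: 1/412 ≈ 0.0024272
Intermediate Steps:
k(o, a) = -8 + o
H(R, u) = (R + u)²
1/(-137*k(5, 6) + H(1, -1*0)) = 1/(-137*(-8 + 5) + (1 - 1*0)²) = 1/(-137*(-3) + (1 + 0)²) = 1/(411 + 1²) = 1/(411 + 1) = 1/412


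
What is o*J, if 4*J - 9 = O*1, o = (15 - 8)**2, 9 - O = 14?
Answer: 49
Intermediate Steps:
O = -5 (O = 9 - 1*14 = 9 - 14 = -5)
o = 49 (o = 7**2 = 49)
J = 1 (J = 9/4 + (-5*1)/4 = 9/4 + (1/4)*(-5) = 9/4 - 5/4 = 1)
o*J = 49*1 = 49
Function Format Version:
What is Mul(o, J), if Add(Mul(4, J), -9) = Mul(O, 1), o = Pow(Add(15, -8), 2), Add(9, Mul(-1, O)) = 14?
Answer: 49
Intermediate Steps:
O = -5 (O = Add(9, Mul(-1, 14)) = Add(9, -14) = -5)
o = 49 (o = Pow(7, 2) = 49)
J = 1 (J = Add(Rational(9, 4), Mul(Rational(1, 4), Mul(-5, 1))) = Add(Rational(9, 4), Mul(Rational(1, 4), -5)) = Add(Rational(9, 4), Rational(-5, 4)) = 1)
Mul(o, J) = Mul(49, 1) = 49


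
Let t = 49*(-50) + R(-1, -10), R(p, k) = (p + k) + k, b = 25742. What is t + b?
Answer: 23271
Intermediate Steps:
R(p, k) = p + 2*k (R(p, k) = (k + p) + k = p + 2*k)
t = -2471 (t = 49*(-50) + (-1 + 2*(-10)) = -2450 + (-1 - 20) = -2450 - 21 = -2471)
t + b = -2471 + 25742 = 23271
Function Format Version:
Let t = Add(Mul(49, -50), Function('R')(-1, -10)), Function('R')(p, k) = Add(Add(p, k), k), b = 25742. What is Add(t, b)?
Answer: 23271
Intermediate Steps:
Function('R')(p, k) = Add(p, Mul(2, k)) (Function('R')(p, k) = Add(Add(k, p), k) = Add(p, Mul(2, k)))
t = -2471 (t = Add(Mul(49, -50), Add(-1, Mul(2, -10))) = Add(-2450, Add(-1, -20)) = Add(-2450, -21) = -2471)
Add(t, b) = Add(-2471, 25742) = 23271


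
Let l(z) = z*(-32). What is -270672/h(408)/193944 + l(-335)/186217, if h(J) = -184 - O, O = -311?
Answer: 8901641314/191112086279 ≈ 0.046578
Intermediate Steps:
l(z) = -32*z
h(J) = 127 (h(J) = -184 - 1*(-311) = -184 + 311 = 127)
-270672/h(408)/193944 + l(-335)/186217 = -270672/127/193944 - 32*(-335)/186217 = -270672*1/127*(1/193944) + 10720*(1/186217) = -270672/127*1/193944 + 10720/186217 = -11278/1026287 + 10720/186217 = 8901641314/191112086279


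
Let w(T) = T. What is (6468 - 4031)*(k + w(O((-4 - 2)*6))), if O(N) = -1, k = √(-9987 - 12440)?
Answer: -2437 + 2437*I*√22427 ≈ -2437.0 + 3.6496e+5*I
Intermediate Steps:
k = I*√22427 (k = √(-22427) = I*√22427 ≈ 149.76*I)
(6468 - 4031)*(k + w(O((-4 - 2)*6))) = (6468 - 4031)*(I*√22427 - 1) = 2437*(-1 + I*√22427) = -2437 + 2437*I*√22427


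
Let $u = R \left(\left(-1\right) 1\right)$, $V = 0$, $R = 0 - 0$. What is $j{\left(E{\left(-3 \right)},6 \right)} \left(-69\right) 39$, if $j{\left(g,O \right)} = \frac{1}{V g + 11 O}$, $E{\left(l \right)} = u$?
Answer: $- \frac{897}{22} \approx -40.773$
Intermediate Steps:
$R = 0$ ($R = 0 + 0 = 0$)
$u = 0$ ($u = 0 \left(\left(-1\right) 1\right) = 0 \left(-1\right) = 0$)
$E{\left(l \right)} = 0$
$j{\left(g,O \right)} = \frac{1}{11 O}$ ($j{\left(g,O \right)} = \frac{1}{0 g + 11 O} = \frac{1}{0 + 11 O} = \frac{1}{11 O}$)
$j{\left(E{\left(-3 \right)},6 \right)} \left(-69\right) 39 = \frac{1}{11 \cdot 6} \left(-69\right) 39 = \frac{1}{11} \cdot \frac{1}{6} \left(-69\right) 39 = \frac{1}{66} \left(-69\right) 39 = \left(- \frac{23}{22}\right) 39 = - \frac{897}{22}$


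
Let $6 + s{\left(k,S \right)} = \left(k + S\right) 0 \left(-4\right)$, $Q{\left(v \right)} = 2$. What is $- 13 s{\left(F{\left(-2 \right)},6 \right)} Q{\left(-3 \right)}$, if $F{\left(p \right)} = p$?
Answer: $156$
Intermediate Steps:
$s{\left(k,S \right)} = -6$ ($s{\left(k,S \right)} = -6 + \left(k + S\right) 0 \left(-4\right) = -6 + \left(S + k\right) 0 \left(-4\right) = -6 + 0 \left(-4\right) = -6 + 0 = -6$)
$- 13 s{\left(F{\left(-2 \right)},6 \right)} Q{\left(-3 \right)} = \left(-13\right) \left(-6\right) 2 = 78 \cdot 2 = 156$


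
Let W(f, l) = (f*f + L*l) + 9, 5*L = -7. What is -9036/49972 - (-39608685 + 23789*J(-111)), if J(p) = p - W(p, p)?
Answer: 21192153520644/62465 ≈ 3.3926e+8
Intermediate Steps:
L = -7/5 (L = (⅕)*(-7) = -7/5 ≈ -1.4000)
W(f, l) = 9 + f² - 7*l/5 (W(f, l) = (f*f - 7*l/5) + 9 = (f² - 7*l/5) + 9 = 9 + f² - 7*l/5)
J(p) = -9 - p² + 12*p/5 (J(p) = p - (9 + p² - 7*p/5) = p + (-9 - p² + 7*p/5) = -9 - p² + 12*p/5)
-9036/49972 - (-39608685 + 23789*J(-111)) = -9036/49972 - 23789/(1/(-1665 + (-9 - 1*(-111)² + (12/5)*(-111)))) = -9036*1/49972 - 23789/(1/(-1665 + (-9 - 1*12321 - 1332/5))) = -2259/12493 - 23789/(1/(-1665 + (-9 - 12321 - 1332/5))) = -2259/12493 - 23789/(1/(-1665 - 62982/5)) = -2259/12493 - 23789/(1/(-71307/5)) = -2259/12493 - 23789/(-5/71307) = -2259/12493 - 23789*(-71307/5) = -2259/12493 + 1696322223/5 = 21192153520644/62465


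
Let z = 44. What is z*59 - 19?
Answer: 2577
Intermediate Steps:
z*59 - 19 = 44*59 - 19 = 2596 - 19 = 2577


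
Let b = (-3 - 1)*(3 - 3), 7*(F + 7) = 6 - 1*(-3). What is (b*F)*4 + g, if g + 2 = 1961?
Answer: 1959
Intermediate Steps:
g = 1959 (g = -2 + 1961 = 1959)
F = -40/7 (F = -7 + (6 - 1*(-3))/7 = -7 + (6 + 3)/7 = -7 + (⅐)*9 = -7 + 9/7 = -40/7 ≈ -5.7143)
b = 0 (b = -4*0 = 0)
(b*F)*4 + g = (0*(-40/7))*4 + 1959 = 0*4 + 1959 = 0 + 1959 = 1959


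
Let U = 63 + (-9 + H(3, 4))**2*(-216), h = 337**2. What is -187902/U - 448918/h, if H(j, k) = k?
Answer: 2104885208/67346417 ≈ 31.255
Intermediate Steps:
h = 113569
U = -5337 (U = 63 + (-9 + 4)**2*(-216) = 63 + (-5)**2*(-216) = 63 + 25*(-216) = 63 - 5400 = -5337)
-187902/U - 448918/h = -187902/(-5337) - 448918/113569 = -187902*(-1/5337) - 448918*1/113569 = 20878/593 - 448918/113569 = 2104885208/67346417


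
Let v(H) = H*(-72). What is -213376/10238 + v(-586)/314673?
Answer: -11118617392/536937029 ≈ -20.707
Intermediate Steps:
v(H) = -72*H
-213376/10238 + v(-586)/314673 = -213376/10238 - 72*(-586)/314673 = -213376*1/10238 + 42192*(1/314673) = -106688/5119 + 14064/104891 = -11118617392/536937029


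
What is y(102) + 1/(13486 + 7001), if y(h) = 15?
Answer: 307306/20487 ≈ 15.000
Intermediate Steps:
y(102) + 1/(13486 + 7001) = 15 + 1/(13486 + 7001) = 15 + 1/20487 = 307306/20487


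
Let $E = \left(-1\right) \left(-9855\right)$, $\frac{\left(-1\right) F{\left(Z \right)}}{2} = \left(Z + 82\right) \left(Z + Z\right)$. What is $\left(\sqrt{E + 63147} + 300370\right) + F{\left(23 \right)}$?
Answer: $290710 + 23 \sqrt{138} \approx 2.9098 \cdot 10^{5}$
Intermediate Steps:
$F{\left(Z \right)} = - 4 Z \left(82 + Z\right)$ ($F{\left(Z \right)} = - 2 \left(Z + 82\right) \left(Z + Z\right) = - 2 \left(82 + Z\right) 2 Z = - 2 \cdot 2 Z \left(82 + Z\right) = - 4 Z \left(82 + Z\right)$)
$E = 9855$
$\left(\sqrt{E + 63147} + 300370\right) + F{\left(23 \right)} = \left(\sqrt{9855 + 63147} + 300370\right) - 92 \left(82 + 23\right) = \left(\sqrt{73002} + 300370\right) - 92 \cdot 105 = \left(23 \sqrt{138} + 300370\right) - 9660 = \left(300370 + 23 \sqrt{138}\right) - 9660 = 290710 + 23 \sqrt{138}$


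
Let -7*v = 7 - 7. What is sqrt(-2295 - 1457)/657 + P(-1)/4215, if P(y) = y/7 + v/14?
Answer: -1/29505 + 2*I*sqrt(938)/657 ≈ -3.3893e-5 + 0.093232*I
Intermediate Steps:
v = 0 (v = -(7 - 7)/7 = -1/7*0 = 0)
P(y) = y/7 (P(y) = y/7 + 0/14 = y*(1/7) + 0*(1/14) = y/7 + 0 = y/7)
sqrt(-2295 - 1457)/657 + P(-1)/4215 = sqrt(-2295 - 1457)/657 + ((1/7)*(-1))/4215 = sqrt(-3752)*(1/657) - 1/7*1/4215 = (2*I*sqrt(938))*(1/657) - 1/29505 = 2*I*sqrt(938)/657 - 1/29505 = -1/29505 + 2*I*sqrt(938)/657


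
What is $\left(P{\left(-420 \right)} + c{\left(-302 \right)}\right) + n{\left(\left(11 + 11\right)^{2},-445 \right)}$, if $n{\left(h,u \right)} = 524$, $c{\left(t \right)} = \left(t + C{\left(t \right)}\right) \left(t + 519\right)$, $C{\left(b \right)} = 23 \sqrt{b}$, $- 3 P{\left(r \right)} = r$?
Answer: $-64870 + 4991 i \sqrt{302} \approx -64870.0 + 86734.0 i$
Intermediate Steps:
$P{\left(r \right)} = - \frac{r}{3}$
$c{\left(t \right)} = \left(519 + t\right) \left(t + 23 \sqrt{t}\right)$ ($c{\left(t \right)} = \left(t + 23 \sqrt{t}\right) \left(t + 519\right) = \left(t + 23 \sqrt{t}\right) \left(519 + t\right) = \left(519 + t\right) \left(t + 23 \sqrt{t}\right)$)
$\left(P{\left(-420 \right)} + c{\left(-302 \right)}\right) + n{\left(\left(11 + 11\right)^{2},-445 \right)} = \left(\left(- \frac{1}{3}\right) \left(-420\right) + \left(\left(-302\right)^{2} + 23 \left(-302\right)^{\frac{3}{2}} + 519 \left(-302\right) + 11937 \sqrt{-302}\right)\right) + 524 = \left(140 + \left(91204 + 23 \left(- 302 i \sqrt{302}\right) - 156738 + 11937 i \sqrt{302}\right)\right) + 524 = \left(140 + \left(91204 - 6946 i \sqrt{302} - 156738 + 11937 i \sqrt{302}\right)\right) + 524 = \left(140 - \left(65534 - 4991 i \sqrt{302}\right)\right) + 524 = \left(-65394 + 4991 i \sqrt{302}\right) + 524 = -64870 + 4991 i \sqrt{302}$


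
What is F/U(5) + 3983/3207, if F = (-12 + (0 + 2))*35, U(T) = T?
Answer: -220507/3207 ≈ -68.758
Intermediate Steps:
F = -350 (F = (-12 + 2)*35 = -10*35 = -350)
F/U(5) + 3983/3207 = -350/5 + 3983/3207 = -350*⅕ + 3983*(1/3207) = -70 + 3983/3207 = -220507/3207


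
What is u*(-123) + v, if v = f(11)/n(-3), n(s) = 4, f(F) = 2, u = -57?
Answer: 14023/2 ≈ 7011.5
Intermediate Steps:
v = 1/2 (v = 2/4 = 2*(1/4) = 1/2 ≈ 0.50000)
u*(-123) + v = -57*(-123) + 1/2 = 7011 + 1/2 = 14023/2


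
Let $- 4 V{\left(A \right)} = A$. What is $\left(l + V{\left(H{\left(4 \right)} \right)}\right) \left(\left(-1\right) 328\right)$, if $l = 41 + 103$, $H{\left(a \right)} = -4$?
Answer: $-47560$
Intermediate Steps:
$V{\left(A \right)} = - \frac{A}{4}$
$l = 144$
$\left(l + V{\left(H{\left(4 \right)} \right)}\right) \left(\left(-1\right) 328\right) = \left(144 - -1\right) \left(\left(-1\right) 328\right) = \left(144 + 1\right) \left(-328\right) = 145 \left(-328\right) = -47560$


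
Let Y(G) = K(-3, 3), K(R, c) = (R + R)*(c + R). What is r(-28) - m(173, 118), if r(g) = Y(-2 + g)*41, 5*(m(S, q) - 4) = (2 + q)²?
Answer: -2884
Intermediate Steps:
K(R, c) = 2*R*(R + c) (K(R, c) = (2*R)*(R + c) = 2*R*(R + c))
Y(G) = 0 (Y(G) = 2*(-3)*(-3 + 3) = 2*(-3)*0 = 0)
m(S, q) = 4 + (2 + q)²/5
r(g) = 0 (r(g) = 0*41 = 0)
r(-28) - m(173, 118) = 0 - (4 + (2 + 118)²/5) = 0 - (4 + (⅕)*120²) = 0 - (4 + (⅕)*14400) = 0 - (4 + 2880) = 0 - 1*2884 = 0 - 2884 = -2884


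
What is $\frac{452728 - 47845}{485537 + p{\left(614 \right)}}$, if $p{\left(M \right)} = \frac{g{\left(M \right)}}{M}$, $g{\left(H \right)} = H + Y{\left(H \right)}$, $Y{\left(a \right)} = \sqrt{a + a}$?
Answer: $\frac{60351927190578}{72374374879307} - \frac{404883 \sqrt{307}}{72374374879307} \approx 0.83389$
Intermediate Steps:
$Y{\left(a \right)} = \sqrt{2} \sqrt{a}$ ($Y{\left(a \right)} = \sqrt{2 a} = \sqrt{2} \sqrt{a}$)
$g{\left(H \right)} = H + \sqrt{2} \sqrt{H}$
$p{\left(M \right)} = \frac{M + \sqrt{2} \sqrt{M}}{M}$
$\frac{452728 - 47845}{485537 + p{\left(614 \right)}} = \frac{452728 - 47845}{485537 + \left(1 + \frac{\sqrt{2}}{\sqrt{614}}\right)} = \frac{404883}{485537 + \left(1 + \sqrt{2} \frac{\sqrt{614}}{614}\right)} = \frac{404883}{485537 + \left(1 + \frac{\sqrt{307}}{307}\right)} = \frac{404883}{485538 + \frac{\sqrt{307}}{307}}$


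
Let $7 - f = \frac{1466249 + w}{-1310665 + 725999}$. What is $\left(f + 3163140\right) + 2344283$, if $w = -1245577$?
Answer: $\frac{1610003644526}{292333} \approx 5.5074 \cdot 10^{6}$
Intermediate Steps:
$f = \frac{2156667}{292333}$ ($f = 7 - \frac{1466249 - 1245577}{-1310665 + 725999} = 7 - \frac{220672}{-584666} = 7 - 220672 \left(- \frac{1}{584666}\right) = 7 - - \frac{110336}{292333} = 7 + \frac{110336}{292333} = \frac{2156667}{292333} \approx 7.3774$)
$\left(f + 3163140\right) + 2344283 = \left(\frac{2156667}{292333} + 3163140\right) + 2344283 = \frac{924692362287}{292333} + 2344283 = \frac{1610003644526}{292333}$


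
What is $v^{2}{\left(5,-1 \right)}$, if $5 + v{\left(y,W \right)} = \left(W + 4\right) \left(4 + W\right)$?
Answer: $16$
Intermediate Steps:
$v{\left(y,W \right)} = -5 + \left(4 + W\right)^{2}$ ($v{\left(y,W \right)} = -5 + \left(W + 4\right) \left(4 + W\right) = -5 + \left(4 + W\right) \left(4 + W\right) = -5 + \left(4 + W\right)^{2}$)
$v^{2}{\left(5,-1 \right)} = \left(-5 + \left(4 - 1\right)^{2}\right)^{2} = \left(-5 + 3^{2}\right)^{2} = \left(-5 + 9\right)^{2} = 4^{2} = 16$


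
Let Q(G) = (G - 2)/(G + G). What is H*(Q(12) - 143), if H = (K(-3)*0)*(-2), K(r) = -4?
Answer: 0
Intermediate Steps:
Q(G) = (-2 + G)/(2*G) (Q(G) = (-2 + G)/((2*G)) = (-2 + G)*(1/(2*G)) = (-2 + G)/(2*G))
H = 0 (H = -4*0*(-2) = 0*(-2) = 0)
H*(Q(12) - 143) = 0*((½)*(-2 + 12)/12 - 143) = 0*((½)*(1/12)*10 - 143) = 0*(5/12 - 143) = 0*(-1711/12) = 0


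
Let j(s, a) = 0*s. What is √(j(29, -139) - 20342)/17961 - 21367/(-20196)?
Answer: 21367/20196 + I*√20342/17961 ≈ 1.058 + 0.0079408*I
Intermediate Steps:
j(s, a) = 0
√(j(29, -139) - 20342)/17961 - 21367/(-20196) = √(0 - 20342)/17961 - 21367/(-20196) = √(-20342)*(1/17961) - 21367*(-1/20196) = (I*√20342)*(1/17961) + 21367/20196 = I*√20342/17961 + 21367/20196 = 21367/20196 + I*√20342/17961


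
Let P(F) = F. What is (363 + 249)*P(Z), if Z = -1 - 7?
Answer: -4896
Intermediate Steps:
Z = -8
(363 + 249)*P(Z) = (363 + 249)*(-8) = 612*(-8) = -4896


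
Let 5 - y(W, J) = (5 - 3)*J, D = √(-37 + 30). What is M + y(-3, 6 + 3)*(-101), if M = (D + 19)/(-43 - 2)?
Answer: 59066/45 - I*√7/45 ≈ 1312.6 - 0.058794*I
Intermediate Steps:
D = I*√7 (D = √(-7) = I*√7 ≈ 2.6458*I)
y(W, J) = 5 - 2*J (y(W, J) = 5 - (5 - 3)*J = 5 - 2*J)
M = -19/45 - I*√7/45 (M = (I*√7 + 19)/(-43 - 2) = (19 + I*√7)/(-45) = (19 + I*√7)*(-1/45) = -19/45 - I*√7/45 ≈ -0.42222 - 0.058794*I)
M + y(-3, 6 + 3)*(-101) = (-19/45 - I*√7/45) + (5 - 2*(6 + 3))*(-101) = (-19/45 - I*√7/45) + (5 - 2*9)*(-101) = (-19/45 - I*√7/45) + (5 - 18)*(-101) = (-19/45 - I*√7/45) - 13*(-101) = (-19/45 - I*√7/45) + 1313 = 59066/45 - I*√7/45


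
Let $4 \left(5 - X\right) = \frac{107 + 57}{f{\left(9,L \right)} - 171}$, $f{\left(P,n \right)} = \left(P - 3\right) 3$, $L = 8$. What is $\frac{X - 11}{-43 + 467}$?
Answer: $- \frac{877}{64872} \approx -0.013519$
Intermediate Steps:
$f{\left(P,n \right)} = -9 + 3 P$ ($f{\left(P,n \right)} = \left(-3 + P\right) 3 = -9 + 3 P$)
$X = \frac{806}{153}$ ($X = 5 - \frac{\left(107 + 57\right) \frac{1}{\left(-9 + 3 \cdot 9\right) - 171}}{4} = 5 - \frac{164 \frac{1}{\left(-9 + 27\right) - 171}}{4} = 5 - \frac{164 \frac{1}{18 - 171}}{4} = 5 - \frac{164 \frac{1}{-153}}{4} = 5 - \frac{164 \left(- \frac{1}{153}\right)}{4} = 5 - - \frac{41}{153} = 5 + \frac{41}{153} = \frac{806}{153} \approx 5.268$)
$\frac{X - 11}{-43 + 467} = \frac{\frac{806}{153} - 11}{-43 + 467} = - \frac{877}{153 \cdot 424} = \left(- \frac{877}{153}\right) \frac{1}{424} = - \frac{877}{64872}$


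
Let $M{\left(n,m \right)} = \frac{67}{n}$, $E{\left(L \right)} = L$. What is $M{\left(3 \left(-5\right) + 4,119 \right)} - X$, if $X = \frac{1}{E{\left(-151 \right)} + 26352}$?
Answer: $- \frac{1755478}{288211} \approx -6.091$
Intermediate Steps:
$X = \frac{1}{26201}$ ($X = \frac{1}{-151 + 26352} = \frac{1}{26201} \approx 3.8166 \cdot 10^{-5}$)
$M{\left(3 \left(-5\right) + 4,119 \right)} - X = \frac{67}{3 \left(-5\right) + 4} - \frac{1}{26201} = \frac{67}{-15 + 4} - \frac{1}{26201} = \frac{67}{-11} - \frac{1}{26201} = 67 \left(- \frac{1}{11}\right) - \frac{1}{26201} = - \frac{67}{11} - \frac{1}{26201} = - \frac{1755478}{288211}$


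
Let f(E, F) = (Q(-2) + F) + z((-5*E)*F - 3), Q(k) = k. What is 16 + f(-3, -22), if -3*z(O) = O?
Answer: 103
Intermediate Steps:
z(O) = -O/3
f(E, F) = -1 + F + 5*E*F/3 (f(E, F) = (-2 + F) - ((-5*E)*F - 3)/3 = (-2 + F) - (-5*E*F - 3)/3 = (-2 + F) - (-3 - 5*E*F)/3 = (-2 + F) + (1 + 5*E*F/3) = -1 + F + 5*E*F/3)
16 + f(-3, -22) = 16 + (-1 - 22 + (5/3)*(-3)*(-22)) = 16 + (-1 - 22 + 110) = 16 + 87 = 103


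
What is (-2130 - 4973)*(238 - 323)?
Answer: 603755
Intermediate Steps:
(-2130 - 4973)*(238 - 323) = -7103*(-85) = 603755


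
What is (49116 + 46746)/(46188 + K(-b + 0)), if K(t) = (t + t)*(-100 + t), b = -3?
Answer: 15977/7601 ≈ 2.1020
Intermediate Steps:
K(t) = 2*t*(-100 + t) (K(t) = (2*t)*(-100 + t) = 2*t*(-100 + t))
(49116 + 46746)/(46188 + K(-b + 0)) = (49116 + 46746)/(46188 + 2*(-1*(-3) + 0)*(-100 + (-1*(-3) + 0))) = 95862/(46188 + 2*(3 + 0)*(-100 + (3 + 0))) = 95862/(46188 + 2*3*(-100 + 3)) = 95862/(46188 + 2*3*(-97)) = 95862/(46188 - 582) = 95862/45606 = 95862*(1/45606) = 15977/7601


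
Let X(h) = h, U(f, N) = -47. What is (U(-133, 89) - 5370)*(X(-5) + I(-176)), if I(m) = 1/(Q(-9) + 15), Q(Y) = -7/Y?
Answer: 3797317/142 ≈ 26742.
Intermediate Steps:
I(m) = 9/142 (I(m) = 1/(-7/(-9) + 15) = 1/(-7*(-⅑) + 15) = 1/(7/9 + 15) = 1/(142/9) = 9/142)
(U(-133, 89) - 5370)*(X(-5) + I(-176)) = (-47 - 5370)*(-5 + 9/142) = -5417*(-701/142) = 3797317/142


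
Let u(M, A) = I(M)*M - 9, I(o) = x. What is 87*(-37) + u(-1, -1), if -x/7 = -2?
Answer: -3242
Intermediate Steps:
x = 14 (x = -7*(-2) = 14)
I(o) = 14
u(M, A) = -9 + 14*M (u(M, A) = 14*M - 9 = -9 + 14*M)
87*(-37) + u(-1, -1) = 87*(-37) + (-9 + 14*(-1)) = -3219 + (-9 - 14) = -3219 - 23 = -3242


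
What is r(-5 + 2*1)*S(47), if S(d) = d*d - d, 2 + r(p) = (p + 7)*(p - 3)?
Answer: -56212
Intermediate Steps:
r(p) = -2 + (-3 + p)*(7 + p) (r(p) = -2 + (p + 7)*(p - 3) = -2 + (7 + p)*(-3 + p) = -2 + (-3 + p)*(7 + p))
S(d) = d² - d
r(-5 + 2*1)*S(47) = (-23 + (-5 + 2*1)² + 4*(-5 + 2*1))*(47*(-1 + 47)) = (-23 + (-5 + 2)² + 4*(-5 + 2))*(47*46) = (-23 + (-3)² + 4*(-3))*2162 = (-23 + 9 - 12)*2162 = -26*2162 = -56212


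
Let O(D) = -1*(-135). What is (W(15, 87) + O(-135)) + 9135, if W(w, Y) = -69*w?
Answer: 8235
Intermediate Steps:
O(D) = 135
(W(15, 87) + O(-135)) + 9135 = (-69*15 + 135) + 9135 = (-1035 + 135) + 9135 = -900 + 9135 = 8235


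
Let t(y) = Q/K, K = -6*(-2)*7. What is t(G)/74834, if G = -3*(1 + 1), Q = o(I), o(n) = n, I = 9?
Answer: 3/2095352 ≈ 1.4317e-6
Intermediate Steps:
Q = 9
K = 84 (K = 12*7 = 84)
G = -6 (G = -3*2 = -6)
t(y) = 3/28 (t(y) = 9/84 = 9*(1/84) = 3/28)
t(G)/74834 = (3/28)/74834 = (3/28)*(1/74834) = 3/2095352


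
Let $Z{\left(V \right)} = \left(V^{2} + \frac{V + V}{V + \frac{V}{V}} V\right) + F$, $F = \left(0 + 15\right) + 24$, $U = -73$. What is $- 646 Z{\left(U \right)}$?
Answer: $- \frac{60697837}{18} \approx -3.3721 \cdot 10^{6}$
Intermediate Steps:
$F = 39$ ($F = 15 + 24 = 39$)
$Z{\left(V \right)} = 39 + V^{2} + \frac{2 V^{2}}{1 + V}$ ($Z{\left(V \right)} = \left(V^{2} + \frac{V + V}{V + \frac{V}{V}} V\right) + 39 = \left(V^{2} + \frac{2 V}{V + 1} V\right) + 39 = \left(V^{2} + \frac{2 V}{1 + V} V\right) + 39 = \left(V^{2} + \frac{2 V^{2}}{1 + V}\right) + 39 = 39 + V^{2} + \frac{2 V^{2}}{1 + V}$)
$- 646 Z{\left(U \right)} = - 646 \frac{39 + \left(-73\right)^{3} + 3 \left(-73\right)^{2} + 39 \left(-73\right)}{1 - 73} = - 646 \frac{39 - 389017 + 3 \cdot 5329 - 2847}{-72} = - 646 \left(- \frac{39 - 389017 + 15987 - 2847}{72}\right) = - 646 \left(\left(- \frac{1}{72}\right) \left(-375838\right)\right) = \left(-646\right) \frac{187919}{36} = - \frac{60697837}{18}$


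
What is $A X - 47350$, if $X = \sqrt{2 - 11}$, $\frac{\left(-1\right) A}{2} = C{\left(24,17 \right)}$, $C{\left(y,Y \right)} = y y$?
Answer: $-47350 - 3456 i \approx -47350.0 - 3456.0 i$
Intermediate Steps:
$C{\left(y,Y \right)} = y^{2}$
$A = -1152$ ($A = - 2 \cdot 24^{2} = \left(-2\right) 576 = -1152$)
$X = 3 i$ ($X = \sqrt{-9} = 3 i \approx 3.0 i$)
$A X - 47350 = - 1152 \cdot 3 i - 47350 = - 3456 i - 47350 = -47350 - 3456 i$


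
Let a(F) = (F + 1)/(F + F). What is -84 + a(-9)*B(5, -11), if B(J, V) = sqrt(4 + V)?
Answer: -84 + 4*I*sqrt(7)/9 ≈ -84.0 + 1.1759*I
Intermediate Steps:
a(F) = (1 + F)/(2*F) (a(F) = (1 + F)/((2*F)) = (1 + F)*(1/(2*F)) = (1 + F)/(2*F))
-84 + a(-9)*B(5, -11) = -84 + ((1/2)*(1 - 9)/(-9))*sqrt(4 - 11) = -84 + ((1/2)*(-1/9)*(-8))*sqrt(-7) = -84 + 4*(I*sqrt(7))/9 = -84 + 4*I*sqrt(7)/9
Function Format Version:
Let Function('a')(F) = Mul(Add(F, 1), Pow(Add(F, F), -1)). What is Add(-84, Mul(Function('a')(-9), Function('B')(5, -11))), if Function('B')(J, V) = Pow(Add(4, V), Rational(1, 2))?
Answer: Add(-84, Mul(Rational(4, 9), I, Pow(7, Rational(1, 2)))) ≈ Add(-84.000, Mul(1.1759, I))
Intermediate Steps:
Function('a')(F) = Mul(Rational(1, 2), Pow(F, -1), Add(1, F)) (Function('a')(F) = Mul(Add(1, F), Pow(Mul(2, F), -1)) = Mul(Add(1, F), Mul(Rational(1, 2), Pow(F, -1))) = Mul(Rational(1, 2), Pow(F, -1), Add(1, F)))
Add(-84, Mul(Function('a')(-9), Function('B')(5, -11))) = Add(-84, Mul(Mul(Rational(1, 2), Pow(-9, -1), Add(1, -9)), Pow(Add(4, -11), Rational(1, 2)))) = Add(-84, Mul(Mul(Rational(1, 2), Rational(-1, 9), -8), Pow(-7, Rational(1, 2)))) = Add(-84, Mul(Rational(4, 9), Mul(I, Pow(7, Rational(1, 2))))) = Add(-84, Mul(Rational(4, 9), I, Pow(7, Rational(1, 2))))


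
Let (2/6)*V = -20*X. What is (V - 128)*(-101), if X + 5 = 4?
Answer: 6868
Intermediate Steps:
X = -1 (X = -5 + 4 = -1)
V = 60 (V = 3*(-20*(-1)) = 3*20 = 60)
(V - 128)*(-101) = (60 - 128)*(-101) = -68*(-101) = 6868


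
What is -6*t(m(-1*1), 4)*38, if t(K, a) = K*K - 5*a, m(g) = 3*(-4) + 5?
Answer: -6612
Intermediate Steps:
m(g) = -7 (m(g) = -12 + 5 = -7)
t(K, a) = K² - 5*a
-6*t(m(-1*1), 4)*38 = -6*((-7)² - 5*4)*38 = -6*(49 - 20)*38 = -6*29*38 = -174*38 = -6612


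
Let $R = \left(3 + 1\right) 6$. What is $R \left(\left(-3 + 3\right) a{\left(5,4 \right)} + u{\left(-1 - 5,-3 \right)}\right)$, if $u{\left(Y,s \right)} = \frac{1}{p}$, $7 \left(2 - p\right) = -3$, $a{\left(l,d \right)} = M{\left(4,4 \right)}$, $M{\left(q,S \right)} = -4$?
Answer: $\frac{168}{17} \approx 9.8824$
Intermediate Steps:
$a{\left(l,d \right)} = -4$
$p = \frac{17}{7}$ ($p = 2 - - \frac{3}{7} = 2 + \frac{3}{7} = \frac{17}{7} \approx 2.4286$)
$R = 24$ ($R = 4 \cdot 6 = 24$)
$u{\left(Y,s \right)} = \frac{7}{17}$ ($u{\left(Y,s \right)} = \frac{1}{\frac{17}{7}} = \frac{7}{17}$)
$R \left(\left(-3 + 3\right) a{\left(5,4 \right)} + u{\left(-1 - 5,-3 \right)}\right) = 24 \left(\left(-3 + 3\right) \left(-4\right) + \frac{7}{17}\right) = 24 \left(0 \left(-4\right) + \frac{7}{17}\right) = 24 \left(0 + \frac{7}{17}\right) = 24 \cdot \frac{7}{17} = \frac{168}{17}$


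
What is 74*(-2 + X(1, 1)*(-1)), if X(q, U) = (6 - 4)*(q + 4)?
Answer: -888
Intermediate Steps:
X(q, U) = 8 + 2*q (X(q, U) = 2*(4 + q) = 8 + 2*q)
74*(-2 + X(1, 1)*(-1)) = 74*(-2 + (8 + 2*1)*(-1)) = 74*(-2 + (8 + 2)*(-1)) = 74*(-2 + 10*(-1)) = 74*(-2 - 10) = 74*(-12) = -888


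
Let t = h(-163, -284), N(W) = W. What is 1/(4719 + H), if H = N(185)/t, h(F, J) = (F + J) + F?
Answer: 122/575681 ≈ 0.00021192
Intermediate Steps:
h(F, J) = J + 2*F
t = -610 (t = -284 + 2*(-163) = -284 - 326 = -610)
H = -37/122 (H = 185/(-610) = 185*(-1/610) = -37/122 ≈ -0.30328)
1/(4719 + H) = 1/(4719 - 37/122) = 1/(575681/122) = 122/575681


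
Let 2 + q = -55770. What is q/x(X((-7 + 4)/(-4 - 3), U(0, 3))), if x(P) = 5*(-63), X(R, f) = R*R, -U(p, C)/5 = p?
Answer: 55772/315 ≈ 177.05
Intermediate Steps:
U(p, C) = -5*p
X(R, f) = R²
x(P) = -315
q = -55772 (q = -2 - 55770 = -55772)
q/x(X((-7 + 4)/(-4 - 3), U(0, 3))) = -55772/(-315) = -55772*(-1/315) = 55772/315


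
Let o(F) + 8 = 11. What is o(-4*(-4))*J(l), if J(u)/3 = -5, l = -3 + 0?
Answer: -45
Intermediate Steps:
o(F) = 3 (o(F) = -8 + 11 = 3)
l = -3
J(u) = -15 (J(u) = 3*(-5) = -15)
o(-4*(-4))*J(l) = 3*(-15) = -45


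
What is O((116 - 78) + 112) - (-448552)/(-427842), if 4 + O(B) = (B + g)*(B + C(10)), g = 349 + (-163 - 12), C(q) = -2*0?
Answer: 547130560/11259 ≈ 48595.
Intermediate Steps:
C(q) = 0
g = 174 (g = 349 - 175 = 174)
O(B) = -4 + B*(174 + B) (O(B) = -4 + (B + 174)*(B + 0) = -4 + (174 + B)*B = -4 + B*(174 + B))
O((116 - 78) + 112) - (-448552)/(-427842) = (-4 + ((116 - 78) + 112)**2 + 174*((116 - 78) + 112)) - (-448552)/(-427842) = (-4 + (38 + 112)**2 + 174*(38 + 112)) - (-448552)*(-1)/427842 = (-4 + 150**2 + 174*150) - 1*11804/11259 = (-4 + 22500 + 26100) - 11804/11259 = 48596 - 11804/11259 = 547130560/11259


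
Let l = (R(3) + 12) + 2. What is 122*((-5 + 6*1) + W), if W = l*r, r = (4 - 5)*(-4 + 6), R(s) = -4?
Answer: -2318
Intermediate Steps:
r = -2 (r = -1*2 = -2)
l = 10 (l = (-4 + 12) + 2 = 8 + 2 = 10)
W = -20 (W = 10*(-2) = -20)
122*((-5 + 6*1) + W) = 122*((-5 + 6*1) - 20) = 122*((-5 + 6) - 20) = 122*(1 - 20) = 122*(-19) = -2318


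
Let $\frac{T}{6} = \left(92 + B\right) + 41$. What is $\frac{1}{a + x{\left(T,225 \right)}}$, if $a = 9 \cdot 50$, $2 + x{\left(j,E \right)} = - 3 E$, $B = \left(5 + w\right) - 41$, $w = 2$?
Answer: $- \frac{1}{227} \approx -0.0044053$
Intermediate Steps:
$B = -34$ ($B = \left(5 + 2\right) - 41 = 7 - 41 = -34$)
$T = 594$ ($T = 6 \left(\left(92 - 34\right) + 41\right) = 6 \left(58 + 41\right) = 6 \cdot 99 = 594$)
$x{\left(j,E \right)} = -2 - 3 E$
$a = 450$
$\frac{1}{a + x{\left(T,225 \right)}} = \frac{1}{450 - 677} = \frac{1}{-227} = - \frac{1}{227}$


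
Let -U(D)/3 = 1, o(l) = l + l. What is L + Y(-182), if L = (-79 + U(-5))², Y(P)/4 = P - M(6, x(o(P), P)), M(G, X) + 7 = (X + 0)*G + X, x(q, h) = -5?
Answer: 6164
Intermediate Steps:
o(l) = 2*l
U(D) = -3 (U(D) = -3*1 = -3)
M(G, X) = -7 + X + G*X (M(G, X) = -7 + ((X + 0)*G + X) = -7 + (X*G + X) = -7 + (G*X + X) = -7 + (X + G*X) = -7 + X + G*X)
Y(P) = 168 + 4*P (Y(P) = 4*(P - (-7 - 5 + 6*(-5))) = 4*(P - (-7 - 5 - 30)) = 4*(P - 1*(-42)) = 4*(P + 42) = 4*(42 + P) = 168 + 4*P)
L = 6724 (L = (-79 - 3)² = (-82)² = 6724)
L + Y(-182) = 6724 + (168 + 4*(-182)) = 6724 + (168 - 728) = 6724 - 560 = 6164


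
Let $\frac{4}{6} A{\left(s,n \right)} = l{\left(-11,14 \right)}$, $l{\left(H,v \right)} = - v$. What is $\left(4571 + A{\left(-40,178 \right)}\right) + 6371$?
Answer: $10921$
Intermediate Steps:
$A{\left(s,n \right)} = -21$ ($A{\left(s,n \right)} = \frac{3 \left(\left(-1\right) 14\right)}{2} = \frac{3}{2} \left(-14\right) = -21$)
$\left(4571 + A{\left(-40,178 \right)}\right) + 6371 = \left(4571 - 21\right) + 6371 = 4550 + 6371 = 10921$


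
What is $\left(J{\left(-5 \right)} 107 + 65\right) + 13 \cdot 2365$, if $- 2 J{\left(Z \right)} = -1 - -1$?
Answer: $30810$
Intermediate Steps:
$J{\left(Z \right)} = 0$ ($J{\left(Z \right)} = - \frac{-1 - -1}{2} = - \frac{-1 + 1}{2} = \left(- \frac{1}{2}\right) 0 = 0$)
$\left(J{\left(-5 \right)} 107 + 65\right) + 13 \cdot 2365 = \left(0 \cdot 107 + 65\right) + 13 \cdot 2365 = \left(0 + 65\right) + 30745 = 65 + 30745 = 30810$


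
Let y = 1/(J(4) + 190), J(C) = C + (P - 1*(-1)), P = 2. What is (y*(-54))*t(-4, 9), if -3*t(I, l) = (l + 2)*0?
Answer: 0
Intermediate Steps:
J(C) = 3 + C (J(C) = C + (2 - 1*(-1)) = C + (2 + 1) = C + 3 = 3 + C)
t(I, l) = 0 (t(I, l) = -(l + 2)*0/3 = -(2 + l)*0/3 = -1/3*0 = 0)
y = 1/197 (y = 1/((3 + 4) + 190) = 1/(7 + 190) = 1/197 ≈ 0.0050761)
(y*(-54))*t(-4, 9) = ((1/197)*(-54))*0 = -54/197*0 = 0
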